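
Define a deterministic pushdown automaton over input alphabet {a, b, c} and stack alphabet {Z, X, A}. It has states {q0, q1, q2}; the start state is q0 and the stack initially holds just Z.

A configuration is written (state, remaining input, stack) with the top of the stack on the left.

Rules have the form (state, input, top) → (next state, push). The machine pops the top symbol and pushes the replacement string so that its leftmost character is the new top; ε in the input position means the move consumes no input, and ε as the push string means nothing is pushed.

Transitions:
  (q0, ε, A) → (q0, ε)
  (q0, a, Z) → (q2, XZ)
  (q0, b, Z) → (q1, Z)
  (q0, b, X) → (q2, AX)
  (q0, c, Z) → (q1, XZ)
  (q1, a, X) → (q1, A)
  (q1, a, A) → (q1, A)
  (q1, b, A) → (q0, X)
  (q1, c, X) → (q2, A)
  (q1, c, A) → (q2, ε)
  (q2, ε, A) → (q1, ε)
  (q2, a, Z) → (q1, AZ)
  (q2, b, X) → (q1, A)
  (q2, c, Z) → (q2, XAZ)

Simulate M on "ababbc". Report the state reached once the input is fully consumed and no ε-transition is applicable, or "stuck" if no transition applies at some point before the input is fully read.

(q0, ababbc, Z)
  read a, top Z: go to q2, push XZ → (q2, babbc, XZ)
  read b, top X: go to q1, push A → (q1, abbc, AZ)
  read a, top A: go to q1, push A → (q1, bbc, AZ)
  read b, top A: go to q0, push X → (q0, bc, XZ)
  read b, top X: go to q2, push AX → (q2, c, AXZ)
  ε-move, top A: go to q1, push ε → (q1, c, XZ)
  read c, top X: go to q2, push A → (q2, ε, AZ)
  ε-move, top A: go to q1, push ε → (q1, ε, Z)
All input consumed; M is in state q1.

q1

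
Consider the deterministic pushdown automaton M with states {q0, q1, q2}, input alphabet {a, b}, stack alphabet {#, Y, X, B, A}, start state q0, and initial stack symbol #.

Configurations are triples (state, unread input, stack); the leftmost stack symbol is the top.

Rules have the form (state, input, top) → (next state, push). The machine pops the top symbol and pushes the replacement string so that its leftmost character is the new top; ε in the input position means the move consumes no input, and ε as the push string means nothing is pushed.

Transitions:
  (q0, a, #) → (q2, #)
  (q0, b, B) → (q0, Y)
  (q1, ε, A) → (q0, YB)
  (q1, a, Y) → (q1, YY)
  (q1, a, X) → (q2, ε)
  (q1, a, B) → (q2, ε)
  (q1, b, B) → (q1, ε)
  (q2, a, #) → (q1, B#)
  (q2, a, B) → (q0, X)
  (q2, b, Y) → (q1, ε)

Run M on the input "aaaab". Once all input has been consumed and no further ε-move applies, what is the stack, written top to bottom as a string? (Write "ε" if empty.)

#

(q0, aaaab, #) ⊢ (q2, aaab, #) ⊢ (q1, aab, B#) ⊢ (q2, ab, #) ⊢ (q1, b, B#) ⊢ (q1, ε, #)
All input consumed in state q1 with stack #.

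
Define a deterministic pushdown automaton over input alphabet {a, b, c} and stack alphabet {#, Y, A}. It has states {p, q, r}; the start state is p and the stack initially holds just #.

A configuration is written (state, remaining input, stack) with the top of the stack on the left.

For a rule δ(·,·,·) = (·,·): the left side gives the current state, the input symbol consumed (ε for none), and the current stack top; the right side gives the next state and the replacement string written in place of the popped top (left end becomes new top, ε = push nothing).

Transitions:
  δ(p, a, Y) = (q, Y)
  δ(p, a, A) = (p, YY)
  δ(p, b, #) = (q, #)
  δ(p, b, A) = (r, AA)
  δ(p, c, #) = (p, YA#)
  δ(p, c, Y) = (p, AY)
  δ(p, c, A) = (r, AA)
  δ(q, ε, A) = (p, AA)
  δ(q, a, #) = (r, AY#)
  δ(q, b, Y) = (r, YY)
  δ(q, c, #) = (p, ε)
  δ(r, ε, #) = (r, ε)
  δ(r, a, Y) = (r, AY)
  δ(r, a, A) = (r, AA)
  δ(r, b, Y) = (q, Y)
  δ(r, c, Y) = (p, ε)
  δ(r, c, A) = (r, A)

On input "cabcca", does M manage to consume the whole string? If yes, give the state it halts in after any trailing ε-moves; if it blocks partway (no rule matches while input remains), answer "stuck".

p

(p, cabcca, #)
  read c, top #: go to p, push YA# → (p, abcca, YA#)
  read a, top Y: go to q, push Y → (q, bcca, YA#)
  read b, top Y: go to r, push YY → (r, cca, YYA#)
  read c, top Y: go to p, push ε → (p, ca, YA#)
  read c, top Y: go to p, push AY → (p, a, AYA#)
  read a, top A: go to p, push YY → (p, ε, YYYA#)
All input consumed; M is in state p.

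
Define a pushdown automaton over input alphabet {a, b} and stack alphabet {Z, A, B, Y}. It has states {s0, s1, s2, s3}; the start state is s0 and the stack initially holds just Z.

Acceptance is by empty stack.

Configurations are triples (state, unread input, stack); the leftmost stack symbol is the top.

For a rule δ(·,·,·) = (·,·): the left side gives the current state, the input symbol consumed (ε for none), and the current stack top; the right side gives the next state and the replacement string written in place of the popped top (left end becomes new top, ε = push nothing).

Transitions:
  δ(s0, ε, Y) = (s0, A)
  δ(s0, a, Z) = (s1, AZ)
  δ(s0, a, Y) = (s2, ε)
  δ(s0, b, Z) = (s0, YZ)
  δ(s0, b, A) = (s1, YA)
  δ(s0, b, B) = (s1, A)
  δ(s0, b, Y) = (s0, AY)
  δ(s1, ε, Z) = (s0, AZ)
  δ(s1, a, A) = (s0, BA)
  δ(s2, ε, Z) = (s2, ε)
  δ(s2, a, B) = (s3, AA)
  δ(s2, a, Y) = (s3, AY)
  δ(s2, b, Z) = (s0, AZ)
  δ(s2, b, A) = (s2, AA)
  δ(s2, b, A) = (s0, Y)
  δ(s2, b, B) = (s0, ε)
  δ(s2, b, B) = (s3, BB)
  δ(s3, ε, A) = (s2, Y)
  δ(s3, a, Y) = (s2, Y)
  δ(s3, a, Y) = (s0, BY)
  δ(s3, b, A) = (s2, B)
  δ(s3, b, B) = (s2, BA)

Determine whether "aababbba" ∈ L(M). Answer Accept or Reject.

Reject

No computation consumes all input and empties the stack.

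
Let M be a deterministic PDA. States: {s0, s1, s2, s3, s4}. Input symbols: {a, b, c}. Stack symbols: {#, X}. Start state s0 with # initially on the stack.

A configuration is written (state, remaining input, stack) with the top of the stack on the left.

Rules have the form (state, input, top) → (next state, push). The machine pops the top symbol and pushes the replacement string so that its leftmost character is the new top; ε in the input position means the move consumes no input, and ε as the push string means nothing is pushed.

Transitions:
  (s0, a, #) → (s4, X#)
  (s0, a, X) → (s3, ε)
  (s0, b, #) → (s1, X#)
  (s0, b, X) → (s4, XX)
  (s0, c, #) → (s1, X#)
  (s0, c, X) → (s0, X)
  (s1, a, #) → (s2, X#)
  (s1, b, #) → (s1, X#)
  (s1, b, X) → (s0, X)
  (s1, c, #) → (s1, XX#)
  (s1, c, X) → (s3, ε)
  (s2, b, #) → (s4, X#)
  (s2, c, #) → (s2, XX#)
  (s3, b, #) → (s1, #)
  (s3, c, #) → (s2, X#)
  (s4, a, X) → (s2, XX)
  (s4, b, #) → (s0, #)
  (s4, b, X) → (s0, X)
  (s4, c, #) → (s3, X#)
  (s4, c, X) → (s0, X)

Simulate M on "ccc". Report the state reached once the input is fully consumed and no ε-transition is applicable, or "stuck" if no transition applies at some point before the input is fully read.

s2

(s0, ccc, #)
  read c, top #: go to s1, push X# → (s1, cc, X#)
  read c, top X: go to s3, push ε → (s3, c, #)
  read c, top #: go to s2, push X# → (s2, ε, X#)
All input consumed; M is in state s2.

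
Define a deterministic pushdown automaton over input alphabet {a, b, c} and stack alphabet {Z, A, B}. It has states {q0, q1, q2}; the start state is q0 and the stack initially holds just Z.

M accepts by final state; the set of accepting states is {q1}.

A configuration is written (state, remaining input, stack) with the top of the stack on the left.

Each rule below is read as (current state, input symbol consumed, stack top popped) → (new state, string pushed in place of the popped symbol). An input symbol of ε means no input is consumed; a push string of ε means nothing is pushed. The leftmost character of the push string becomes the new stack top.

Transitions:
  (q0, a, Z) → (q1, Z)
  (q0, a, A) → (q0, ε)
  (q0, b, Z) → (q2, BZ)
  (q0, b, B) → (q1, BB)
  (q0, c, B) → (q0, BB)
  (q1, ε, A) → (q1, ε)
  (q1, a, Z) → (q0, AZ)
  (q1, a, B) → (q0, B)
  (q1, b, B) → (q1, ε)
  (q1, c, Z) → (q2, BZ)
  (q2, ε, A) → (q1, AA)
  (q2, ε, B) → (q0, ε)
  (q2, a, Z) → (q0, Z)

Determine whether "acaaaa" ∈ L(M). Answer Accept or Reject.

Accept

(q0, acaaaa, Z)
  read a, top Z: go to q1, push Z → (q1, caaaa, Z)
  read c, top Z: go to q2, push BZ → (q2, aaaa, BZ)
  ε-move, top B: go to q0, push ε → (q0, aaaa, Z)
  read a, top Z: go to q1, push Z → (q1, aaa, Z)
  read a, top Z: go to q0, push AZ → (q0, aa, AZ)
  read a, top A: go to q0, push ε → (q0, a, Z)
  read a, top Z: go to q1, push Z → (q1, ε, Z)
All input consumed; state q1 ∈ F.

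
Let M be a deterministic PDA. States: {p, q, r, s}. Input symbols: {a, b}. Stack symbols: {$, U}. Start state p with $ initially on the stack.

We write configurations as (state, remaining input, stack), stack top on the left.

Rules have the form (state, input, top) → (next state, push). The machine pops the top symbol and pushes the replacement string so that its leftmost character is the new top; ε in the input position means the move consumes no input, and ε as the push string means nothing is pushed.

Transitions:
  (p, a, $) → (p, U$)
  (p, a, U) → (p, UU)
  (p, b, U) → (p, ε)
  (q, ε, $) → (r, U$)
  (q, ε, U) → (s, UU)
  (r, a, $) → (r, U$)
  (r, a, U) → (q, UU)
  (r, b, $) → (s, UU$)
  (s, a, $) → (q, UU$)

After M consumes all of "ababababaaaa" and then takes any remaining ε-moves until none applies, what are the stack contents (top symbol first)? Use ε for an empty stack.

(p, ababababaaaa, $)
  read a, top $: go to p, push U$ → (p, babababaaaa, U$)
  read b, top U: go to p, push ε → (p, abababaaaa, $)
  read a, top $: go to p, push U$ → (p, bababaaaa, U$)
  read b, top U: go to p, push ε → (p, ababaaaa, $)
  read a, top $: go to p, push U$ → (p, babaaaa, U$)
  read b, top U: go to p, push ε → (p, abaaaa, $)
  read a, top $: go to p, push U$ → (p, baaaa, U$)
  read b, top U: go to p, push ε → (p, aaaa, $)
  read a, top $: go to p, push U$ → (p, aaa, U$)
  read a, top U: go to p, push UU → (p, aa, UU$)
  read a, top U: go to p, push UU → (p, a, UUU$)
  read a, top U: go to p, push UU → (p, ε, UUUU$)
All input consumed in state p with stack UUUU$.

UUUU$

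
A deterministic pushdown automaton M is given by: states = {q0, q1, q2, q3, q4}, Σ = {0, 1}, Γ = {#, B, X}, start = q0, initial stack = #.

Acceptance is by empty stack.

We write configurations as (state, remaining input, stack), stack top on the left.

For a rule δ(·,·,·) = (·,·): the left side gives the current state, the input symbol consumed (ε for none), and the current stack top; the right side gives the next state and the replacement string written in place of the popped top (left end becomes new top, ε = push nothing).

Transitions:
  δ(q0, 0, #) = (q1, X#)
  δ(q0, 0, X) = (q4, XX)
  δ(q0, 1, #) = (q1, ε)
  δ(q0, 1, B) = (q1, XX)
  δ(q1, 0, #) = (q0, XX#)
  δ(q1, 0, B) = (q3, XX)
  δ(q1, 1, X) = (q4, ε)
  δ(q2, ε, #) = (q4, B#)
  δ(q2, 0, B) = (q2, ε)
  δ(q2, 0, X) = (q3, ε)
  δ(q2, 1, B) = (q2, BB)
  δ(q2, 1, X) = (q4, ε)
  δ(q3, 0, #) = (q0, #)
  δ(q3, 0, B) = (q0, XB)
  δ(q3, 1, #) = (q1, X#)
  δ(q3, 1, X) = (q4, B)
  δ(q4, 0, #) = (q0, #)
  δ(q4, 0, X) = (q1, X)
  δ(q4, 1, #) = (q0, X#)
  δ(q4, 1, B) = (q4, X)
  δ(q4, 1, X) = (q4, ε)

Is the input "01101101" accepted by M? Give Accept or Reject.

Accept

(q0, 01101101, #) ⊢ (q1, 1101101, X#) ⊢ (q4, 101101, #) ⊢ (q0, 01101, X#) ⊢ (q4, 1101, XX#) ⊢ (q4, 101, X#) ⊢ (q4, 01, #) ⊢ (q0, 1, #) ⊢ (q1, ε, ε)
All input consumed and the stack is empty.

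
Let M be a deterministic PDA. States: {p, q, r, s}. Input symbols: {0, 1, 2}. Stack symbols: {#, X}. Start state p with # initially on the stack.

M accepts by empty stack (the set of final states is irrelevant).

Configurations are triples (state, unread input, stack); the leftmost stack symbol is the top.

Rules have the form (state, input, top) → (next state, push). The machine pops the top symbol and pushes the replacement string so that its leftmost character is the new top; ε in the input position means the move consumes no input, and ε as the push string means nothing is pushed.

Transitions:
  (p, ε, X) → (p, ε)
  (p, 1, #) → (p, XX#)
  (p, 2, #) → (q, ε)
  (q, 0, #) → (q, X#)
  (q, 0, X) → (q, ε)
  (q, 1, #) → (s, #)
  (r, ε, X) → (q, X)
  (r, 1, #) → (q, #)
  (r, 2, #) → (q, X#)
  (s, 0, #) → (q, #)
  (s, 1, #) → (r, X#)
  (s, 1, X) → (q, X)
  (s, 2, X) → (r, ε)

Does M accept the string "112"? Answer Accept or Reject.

(p, 112, #)
  read 1, top #: go to p, push XX# → (p, 12, XX#)
  ε-move, top X: go to p, push ε → (p, 12, X#)
  ε-move, top X: go to p, push ε → (p, 12, #)
  read 1, top #: go to p, push XX# → (p, 2, XX#)
  ε-move, top X: go to p, push ε → (p, 2, X#)
  ε-move, top X: go to p, push ε → (p, 2, #)
  read 2, top #: go to q, push ε → (q, ε, ε)
All input consumed and the stack is empty.

Accept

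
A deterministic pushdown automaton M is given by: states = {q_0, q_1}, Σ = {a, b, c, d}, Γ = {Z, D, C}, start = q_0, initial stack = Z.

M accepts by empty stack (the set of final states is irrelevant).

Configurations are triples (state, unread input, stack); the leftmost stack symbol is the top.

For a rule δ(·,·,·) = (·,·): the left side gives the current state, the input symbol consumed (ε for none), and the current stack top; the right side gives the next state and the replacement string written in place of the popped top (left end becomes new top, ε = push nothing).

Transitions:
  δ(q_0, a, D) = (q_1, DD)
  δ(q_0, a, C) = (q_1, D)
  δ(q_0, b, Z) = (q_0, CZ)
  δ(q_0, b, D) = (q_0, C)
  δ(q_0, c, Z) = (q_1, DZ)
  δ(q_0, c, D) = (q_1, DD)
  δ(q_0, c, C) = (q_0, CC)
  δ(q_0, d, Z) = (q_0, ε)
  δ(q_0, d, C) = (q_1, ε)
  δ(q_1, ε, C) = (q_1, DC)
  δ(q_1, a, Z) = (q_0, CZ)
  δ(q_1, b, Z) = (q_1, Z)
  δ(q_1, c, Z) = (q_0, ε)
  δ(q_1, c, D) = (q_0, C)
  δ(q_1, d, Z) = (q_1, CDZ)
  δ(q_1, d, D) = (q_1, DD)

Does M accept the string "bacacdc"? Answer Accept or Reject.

(q_0, bacacdc, Z)
  read b, top Z: go to q_0, push CZ → (q_0, acacdc, CZ)
  read a, top C: go to q_1, push D → (q_1, cacdc, DZ)
  read c, top D: go to q_0, push C → (q_0, acdc, CZ)
  read a, top C: go to q_1, push D → (q_1, cdc, DZ)
  read c, top D: go to q_0, push C → (q_0, dc, CZ)
  read d, top C: go to q_1, push ε → (q_1, c, Z)
  read c, top Z: go to q_0, push ε → (q_0, ε, ε)
All input consumed and the stack is empty.

Accept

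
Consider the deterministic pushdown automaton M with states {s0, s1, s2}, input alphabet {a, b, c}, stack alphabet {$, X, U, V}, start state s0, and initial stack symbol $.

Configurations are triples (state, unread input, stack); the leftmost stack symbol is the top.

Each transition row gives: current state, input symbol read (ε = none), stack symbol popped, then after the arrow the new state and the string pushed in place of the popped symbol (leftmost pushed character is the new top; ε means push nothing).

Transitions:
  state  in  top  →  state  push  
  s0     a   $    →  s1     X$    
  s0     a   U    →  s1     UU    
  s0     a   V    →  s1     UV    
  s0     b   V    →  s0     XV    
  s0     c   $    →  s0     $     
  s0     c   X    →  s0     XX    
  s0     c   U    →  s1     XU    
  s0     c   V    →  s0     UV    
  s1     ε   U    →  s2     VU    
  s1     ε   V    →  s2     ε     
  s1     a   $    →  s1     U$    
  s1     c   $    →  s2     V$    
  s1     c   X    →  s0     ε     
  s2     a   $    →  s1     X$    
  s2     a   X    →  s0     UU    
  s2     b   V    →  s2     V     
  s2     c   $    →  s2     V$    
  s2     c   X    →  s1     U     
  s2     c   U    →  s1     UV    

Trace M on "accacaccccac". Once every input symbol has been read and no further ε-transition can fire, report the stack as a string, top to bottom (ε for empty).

$

(s0, accacaccccac, $)
  read a, top $: go to s1, push X$ → (s1, ccacaccccac, X$)
  read c, top X: go to s0, push ε → (s0, cacaccccac, $)
  read c, top $: go to s0, push $ → (s0, acaccccac, $)
  read a, top $: go to s1, push X$ → (s1, caccccac, X$)
  read c, top X: go to s0, push ε → (s0, accccac, $)
  read a, top $: go to s1, push X$ → (s1, ccccac, X$)
  read c, top X: go to s0, push ε → (s0, cccac, $)
  read c, top $: go to s0, push $ → (s0, ccac, $)
  read c, top $: go to s0, push $ → (s0, cac, $)
  read c, top $: go to s0, push $ → (s0, ac, $)
  read a, top $: go to s1, push X$ → (s1, c, X$)
  read c, top X: go to s0, push ε → (s0, ε, $)
All input consumed in state s0 with stack $.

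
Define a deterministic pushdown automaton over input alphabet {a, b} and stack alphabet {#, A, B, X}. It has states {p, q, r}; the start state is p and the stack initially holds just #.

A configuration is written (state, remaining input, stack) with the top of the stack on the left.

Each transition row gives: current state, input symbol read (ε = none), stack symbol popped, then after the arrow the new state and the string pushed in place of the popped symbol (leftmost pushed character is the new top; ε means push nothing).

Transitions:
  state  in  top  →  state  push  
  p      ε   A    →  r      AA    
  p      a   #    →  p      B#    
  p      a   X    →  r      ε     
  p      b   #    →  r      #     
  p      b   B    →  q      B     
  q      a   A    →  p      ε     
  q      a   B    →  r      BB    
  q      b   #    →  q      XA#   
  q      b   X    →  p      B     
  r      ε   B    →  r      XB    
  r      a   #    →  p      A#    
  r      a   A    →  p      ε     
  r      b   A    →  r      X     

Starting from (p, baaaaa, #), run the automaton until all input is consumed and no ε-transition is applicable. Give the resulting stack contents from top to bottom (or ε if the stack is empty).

AA#

(p, baaaaa, #) ⊢ (r, aaaaa, #) ⊢ (p, aaaa, A#) ⊢ (r, aaaa, AA#) ⊢ (p, aaa, A#) ⊢ (r, aaa, AA#) ⊢ (p, aa, A#) ⊢ (r, aa, AA#) ⊢ (p, a, A#) ⊢ (r, a, AA#) ⊢ (p, ε, A#) ⊢ (r, ε, AA#)
All input consumed in state r with stack AA#.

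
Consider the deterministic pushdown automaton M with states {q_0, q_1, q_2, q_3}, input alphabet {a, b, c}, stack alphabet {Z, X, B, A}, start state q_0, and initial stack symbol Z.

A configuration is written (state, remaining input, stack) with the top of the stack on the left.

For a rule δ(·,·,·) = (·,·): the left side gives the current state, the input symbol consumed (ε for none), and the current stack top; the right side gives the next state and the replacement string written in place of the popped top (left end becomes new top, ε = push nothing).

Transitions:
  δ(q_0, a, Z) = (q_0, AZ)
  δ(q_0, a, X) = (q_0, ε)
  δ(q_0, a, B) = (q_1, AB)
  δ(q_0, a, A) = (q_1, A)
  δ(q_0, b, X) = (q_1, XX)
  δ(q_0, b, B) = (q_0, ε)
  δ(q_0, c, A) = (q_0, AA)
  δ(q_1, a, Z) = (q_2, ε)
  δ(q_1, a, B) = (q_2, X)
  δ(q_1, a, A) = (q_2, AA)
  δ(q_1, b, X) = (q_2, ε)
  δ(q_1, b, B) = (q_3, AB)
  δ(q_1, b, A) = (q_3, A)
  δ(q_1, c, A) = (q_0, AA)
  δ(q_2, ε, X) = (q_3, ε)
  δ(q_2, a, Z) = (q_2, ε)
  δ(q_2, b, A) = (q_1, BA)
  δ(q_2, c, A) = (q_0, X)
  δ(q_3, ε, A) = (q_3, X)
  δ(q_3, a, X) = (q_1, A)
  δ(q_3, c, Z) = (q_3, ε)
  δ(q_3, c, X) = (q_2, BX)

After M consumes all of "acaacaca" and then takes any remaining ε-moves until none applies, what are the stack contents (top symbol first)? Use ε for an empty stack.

AAAZ

(q_0, acaacaca, Z)
  read a, top Z: go to q_0, push AZ → (q_0, caacaca, AZ)
  read c, top A: go to q_0, push AA → (q_0, aacaca, AAZ)
  read a, top A: go to q_1, push A → (q_1, acaca, AAZ)
  read a, top A: go to q_2, push AA → (q_2, caca, AAAZ)
  read c, top A: go to q_0, push X → (q_0, aca, XAAZ)
  read a, top X: go to q_0, push ε → (q_0, ca, AAZ)
  read c, top A: go to q_0, push AA → (q_0, a, AAAZ)
  read a, top A: go to q_1, push A → (q_1, ε, AAAZ)
All input consumed in state q_1 with stack AAAZ.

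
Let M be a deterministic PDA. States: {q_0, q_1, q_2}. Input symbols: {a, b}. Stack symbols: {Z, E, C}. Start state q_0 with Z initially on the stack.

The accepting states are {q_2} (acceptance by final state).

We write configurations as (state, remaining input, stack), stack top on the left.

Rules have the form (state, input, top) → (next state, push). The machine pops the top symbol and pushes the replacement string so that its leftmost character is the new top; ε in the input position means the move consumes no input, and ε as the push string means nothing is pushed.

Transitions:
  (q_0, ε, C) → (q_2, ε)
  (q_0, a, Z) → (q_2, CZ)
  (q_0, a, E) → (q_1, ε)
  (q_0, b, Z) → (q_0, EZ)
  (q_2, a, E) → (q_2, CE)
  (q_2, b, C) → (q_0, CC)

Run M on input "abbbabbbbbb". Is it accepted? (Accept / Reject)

Reject

(q_0, abbbabbbbbb, Z)
  read a, top Z: go to q_2, push CZ → (q_2, bbbabbbbbb, CZ)
  read b, top C: go to q_0, push CC → (q_0, bbabbbbbb, CCZ)
  ε-move, top C: go to q_2, push ε → (q_2, bbabbbbbb, CZ)
  read b, top C: go to q_0, push CC → (q_0, babbbbbb, CCZ)
  ε-move, top C: go to q_2, push ε → (q_2, babbbbbb, CZ)
  read b, top C: go to q_0, push CC → (q_0, abbbbbb, CCZ)
  ε-move, top C: go to q_2, push ε → (q_2, abbbbbb, CZ)
No transition applies at (q_2, abbbbbb, CZ); input not fully consumed.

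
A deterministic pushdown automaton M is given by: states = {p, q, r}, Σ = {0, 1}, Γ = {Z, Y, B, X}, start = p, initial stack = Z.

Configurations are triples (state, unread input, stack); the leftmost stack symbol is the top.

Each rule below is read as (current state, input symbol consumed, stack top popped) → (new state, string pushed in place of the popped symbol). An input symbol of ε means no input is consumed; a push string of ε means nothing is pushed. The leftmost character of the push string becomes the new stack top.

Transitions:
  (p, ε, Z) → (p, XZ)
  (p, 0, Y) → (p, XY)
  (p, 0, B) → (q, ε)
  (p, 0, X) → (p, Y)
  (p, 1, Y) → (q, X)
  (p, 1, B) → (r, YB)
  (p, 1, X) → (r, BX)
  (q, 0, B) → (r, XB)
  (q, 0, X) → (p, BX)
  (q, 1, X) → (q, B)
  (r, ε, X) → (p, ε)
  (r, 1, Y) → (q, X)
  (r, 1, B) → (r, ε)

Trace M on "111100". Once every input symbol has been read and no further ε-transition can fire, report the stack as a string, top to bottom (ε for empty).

XYZ

(p, 111100, Z)
  ε-move, top Z: go to p, push XZ → (p, 111100, XZ)
  read 1, top X: go to r, push BX → (r, 11100, BXZ)
  read 1, top B: go to r, push ε → (r, 1100, XZ)
  ε-move, top X: go to p, push ε → (p, 1100, Z)
  ε-move, top Z: go to p, push XZ → (p, 1100, XZ)
  read 1, top X: go to r, push BX → (r, 100, BXZ)
  read 1, top B: go to r, push ε → (r, 00, XZ)
  ε-move, top X: go to p, push ε → (p, 00, Z)
  ε-move, top Z: go to p, push XZ → (p, 00, XZ)
  read 0, top X: go to p, push Y → (p, 0, YZ)
  read 0, top Y: go to p, push XY → (p, ε, XYZ)
All input consumed in state p with stack XYZ.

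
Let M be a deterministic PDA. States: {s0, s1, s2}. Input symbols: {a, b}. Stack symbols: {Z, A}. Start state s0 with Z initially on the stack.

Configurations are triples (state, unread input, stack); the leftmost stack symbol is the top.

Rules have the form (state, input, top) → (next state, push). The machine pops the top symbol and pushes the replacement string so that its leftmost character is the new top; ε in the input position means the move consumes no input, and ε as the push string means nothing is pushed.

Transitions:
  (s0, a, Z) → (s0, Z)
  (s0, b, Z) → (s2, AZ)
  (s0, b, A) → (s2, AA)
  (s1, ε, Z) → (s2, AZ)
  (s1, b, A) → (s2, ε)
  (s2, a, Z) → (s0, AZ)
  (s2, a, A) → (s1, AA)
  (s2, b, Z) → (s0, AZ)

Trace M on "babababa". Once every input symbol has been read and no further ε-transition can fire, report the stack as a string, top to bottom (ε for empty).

AAZ

(s0, babababa, Z) ⊢ (s2, abababa, AZ) ⊢ (s1, bababa, AAZ) ⊢ (s2, ababa, AZ) ⊢ (s1, baba, AAZ) ⊢ (s2, aba, AZ) ⊢ (s1, ba, AAZ) ⊢ (s2, a, AZ) ⊢ (s1, ε, AAZ)
All input consumed in state s1 with stack AAZ.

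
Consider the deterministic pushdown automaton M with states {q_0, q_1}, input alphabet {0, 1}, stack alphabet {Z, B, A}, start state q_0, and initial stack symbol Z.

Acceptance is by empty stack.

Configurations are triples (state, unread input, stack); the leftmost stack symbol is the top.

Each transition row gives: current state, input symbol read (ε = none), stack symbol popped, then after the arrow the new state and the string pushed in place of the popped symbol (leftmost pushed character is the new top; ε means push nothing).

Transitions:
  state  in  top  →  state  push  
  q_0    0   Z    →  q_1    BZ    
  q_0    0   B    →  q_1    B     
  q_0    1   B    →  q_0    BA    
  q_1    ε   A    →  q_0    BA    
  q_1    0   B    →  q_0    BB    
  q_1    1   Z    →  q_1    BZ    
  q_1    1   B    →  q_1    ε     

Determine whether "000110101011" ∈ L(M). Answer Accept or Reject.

Reject

(q_0, 000110101011, Z)
  read 0, top Z: go to q_1, push BZ → (q_1, 00110101011, BZ)
  read 0, top B: go to q_0, push BB → (q_0, 0110101011, BBZ)
  read 0, top B: go to q_1, push B → (q_1, 110101011, BBZ)
  read 1, top B: go to q_1, push ε → (q_1, 10101011, BZ)
  read 1, top B: go to q_1, push ε → (q_1, 0101011, Z)
No transition applies at (q_1, 0101011, Z); input not fully consumed.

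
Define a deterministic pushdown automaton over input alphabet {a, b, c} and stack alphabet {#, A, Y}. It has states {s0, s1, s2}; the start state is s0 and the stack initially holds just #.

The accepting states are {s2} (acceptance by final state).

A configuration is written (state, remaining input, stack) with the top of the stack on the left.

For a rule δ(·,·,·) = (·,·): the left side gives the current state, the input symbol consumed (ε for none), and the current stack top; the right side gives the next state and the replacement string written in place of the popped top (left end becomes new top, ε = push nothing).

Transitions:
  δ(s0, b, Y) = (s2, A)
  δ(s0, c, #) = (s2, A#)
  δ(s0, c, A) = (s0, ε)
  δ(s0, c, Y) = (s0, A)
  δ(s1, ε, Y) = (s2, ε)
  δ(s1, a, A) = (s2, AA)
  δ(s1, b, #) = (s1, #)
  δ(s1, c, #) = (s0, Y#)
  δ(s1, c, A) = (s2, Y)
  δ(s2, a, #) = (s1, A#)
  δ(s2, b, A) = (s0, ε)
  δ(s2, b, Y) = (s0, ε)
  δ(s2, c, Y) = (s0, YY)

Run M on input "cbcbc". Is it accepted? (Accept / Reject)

Accept

(s0, cbcbc, #)
  read c, top #: go to s2, push A# → (s2, bcbc, A#)
  read b, top A: go to s0, push ε → (s0, cbc, #)
  read c, top #: go to s2, push A# → (s2, bc, A#)
  read b, top A: go to s0, push ε → (s0, c, #)
  read c, top #: go to s2, push A# → (s2, ε, A#)
All input consumed; state s2 ∈ F.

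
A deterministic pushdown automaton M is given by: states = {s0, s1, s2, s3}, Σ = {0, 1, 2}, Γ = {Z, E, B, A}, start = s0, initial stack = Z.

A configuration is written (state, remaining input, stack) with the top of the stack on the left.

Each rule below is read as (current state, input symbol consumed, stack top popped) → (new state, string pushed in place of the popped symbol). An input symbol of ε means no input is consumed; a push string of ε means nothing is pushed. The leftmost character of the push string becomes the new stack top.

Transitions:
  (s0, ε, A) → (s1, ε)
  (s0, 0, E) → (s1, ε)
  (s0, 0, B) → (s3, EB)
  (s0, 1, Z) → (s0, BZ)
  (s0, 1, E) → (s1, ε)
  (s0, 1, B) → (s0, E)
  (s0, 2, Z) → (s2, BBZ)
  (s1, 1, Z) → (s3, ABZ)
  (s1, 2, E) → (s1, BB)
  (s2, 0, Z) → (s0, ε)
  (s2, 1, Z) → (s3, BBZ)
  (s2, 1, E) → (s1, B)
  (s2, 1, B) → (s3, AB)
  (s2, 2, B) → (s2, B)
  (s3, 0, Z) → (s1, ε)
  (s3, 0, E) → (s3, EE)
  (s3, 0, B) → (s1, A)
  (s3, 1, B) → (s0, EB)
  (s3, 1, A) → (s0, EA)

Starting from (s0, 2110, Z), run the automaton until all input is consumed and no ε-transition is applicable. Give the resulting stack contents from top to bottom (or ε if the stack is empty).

ABBZ

(s0, 2110, Z)
  read 2, top Z: go to s2, push BBZ → (s2, 110, BBZ)
  read 1, top B: go to s3, push AB → (s3, 10, ABBZ)
  read 1, top A: go to s0, push EA → (s0, 0, EABBZ)
  read 0, top E: go to s1, push ε → (s1, ε, ABBZ)
All input consumed in state s1 with stack ABBZ.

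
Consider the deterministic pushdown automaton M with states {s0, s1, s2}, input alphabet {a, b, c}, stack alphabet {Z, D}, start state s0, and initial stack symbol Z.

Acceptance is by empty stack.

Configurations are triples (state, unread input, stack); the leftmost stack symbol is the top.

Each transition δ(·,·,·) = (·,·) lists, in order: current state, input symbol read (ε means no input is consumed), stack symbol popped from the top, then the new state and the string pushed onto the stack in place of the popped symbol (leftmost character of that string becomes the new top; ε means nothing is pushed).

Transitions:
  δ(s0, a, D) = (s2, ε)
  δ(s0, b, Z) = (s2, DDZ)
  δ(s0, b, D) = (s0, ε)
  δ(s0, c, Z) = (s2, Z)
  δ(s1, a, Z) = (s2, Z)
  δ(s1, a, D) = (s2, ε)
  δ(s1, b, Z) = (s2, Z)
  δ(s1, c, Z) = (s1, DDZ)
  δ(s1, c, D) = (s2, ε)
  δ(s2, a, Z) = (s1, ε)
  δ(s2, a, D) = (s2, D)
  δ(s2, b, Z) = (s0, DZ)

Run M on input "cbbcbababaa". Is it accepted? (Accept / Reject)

Accept

(s0, cbbcbababaa, Z)
  read c, top Z: go to s2, push Z → (s2, bbcbababaa, Z)
  read b, top Z: go to s0, push DZ → (s0, bcbababaa, DZ)
  read b, top D: go to s0, push ε → (s0, cbababaa, Z)
  read c, top Z: go to s2, push Z → (s2, bababaa, Z)
  read b, top Z: go to s0, push DZ → (s0, ababaa, DZ)
  read a, top D: go to s2, push ε → (s2, babaa, Z)
  read b, top Z: go to s0, push DZ → (s0, abaa, DZ)
  read a, top D: go to s2, push ε → (s2, baa, Z)
  read b, top Z: go to s0, push DZ → (s0, aa, DZ)
  read a, top D: go to s2, push ε → (s2, a, Z)
  read a, top Z: go to s1, push ε → (s1, ε, ε)
All input consumed and the stack is empty.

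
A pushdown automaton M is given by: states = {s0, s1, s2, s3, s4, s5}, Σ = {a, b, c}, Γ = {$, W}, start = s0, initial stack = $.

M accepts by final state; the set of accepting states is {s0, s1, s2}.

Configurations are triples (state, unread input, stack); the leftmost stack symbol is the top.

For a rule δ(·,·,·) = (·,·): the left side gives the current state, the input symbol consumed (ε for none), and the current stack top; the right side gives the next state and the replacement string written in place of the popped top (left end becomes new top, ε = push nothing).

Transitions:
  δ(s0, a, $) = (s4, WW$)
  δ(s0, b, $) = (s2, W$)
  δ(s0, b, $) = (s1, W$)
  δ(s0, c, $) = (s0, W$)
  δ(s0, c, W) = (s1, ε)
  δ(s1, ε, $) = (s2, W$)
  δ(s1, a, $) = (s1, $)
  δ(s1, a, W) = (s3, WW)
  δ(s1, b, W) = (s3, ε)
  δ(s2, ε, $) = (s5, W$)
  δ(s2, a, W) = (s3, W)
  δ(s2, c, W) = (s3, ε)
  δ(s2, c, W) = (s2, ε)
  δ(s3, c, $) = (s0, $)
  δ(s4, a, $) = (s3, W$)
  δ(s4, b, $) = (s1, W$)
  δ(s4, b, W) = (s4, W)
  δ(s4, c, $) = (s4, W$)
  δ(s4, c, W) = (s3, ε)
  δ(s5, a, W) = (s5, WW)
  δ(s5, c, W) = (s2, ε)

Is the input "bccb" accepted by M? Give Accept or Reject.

One accepting computation: (s0, bccb, $) ⊢ (s2, ccb, W$) ⊢ (s3, cb, $) ⊢ (s0, b, $) ⊢ (s2, ε, W$)
All input consumed and state s2 ∈ F.

Accept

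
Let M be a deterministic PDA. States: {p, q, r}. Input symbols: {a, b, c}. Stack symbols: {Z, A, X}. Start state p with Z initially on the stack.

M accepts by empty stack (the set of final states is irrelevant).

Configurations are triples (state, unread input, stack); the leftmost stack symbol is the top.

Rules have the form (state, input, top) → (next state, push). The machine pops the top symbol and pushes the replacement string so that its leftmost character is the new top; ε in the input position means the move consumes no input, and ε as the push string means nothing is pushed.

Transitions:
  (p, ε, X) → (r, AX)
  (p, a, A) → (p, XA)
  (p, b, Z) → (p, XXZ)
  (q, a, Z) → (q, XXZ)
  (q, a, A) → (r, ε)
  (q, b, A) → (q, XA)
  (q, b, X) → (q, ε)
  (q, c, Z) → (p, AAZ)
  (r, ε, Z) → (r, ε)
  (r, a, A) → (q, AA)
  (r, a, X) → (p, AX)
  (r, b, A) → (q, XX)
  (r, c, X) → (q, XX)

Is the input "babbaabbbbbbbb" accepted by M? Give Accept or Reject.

(p, babbaabbbbbbbb, Z)
  read b, top Z: go to p, push XXZ → (p, abbaabbbbbbbb, XXZ)
  ε-move, top X: go to r, push AX → (r, abbaabbbbbbbb, AXXZ)
  read a, top A: go to q, push AA → (q, bbaabbbbbbbb, AAXXZ)
  read b, top A: go to q, push XA → (q, baabbbbbbbb, XAAXXZ)
  read b, top X: go to q, push ε → (q, aabbbbbbbb, AAXXZ)
  read a, top A: go to r, push ε → (r, abbbbbbbb, AXXZ)
  read a, top A: go to q, push AA → (q, bbbbbbbb, AAXXZ)
  read b, top A: go to q, push XA → (q, bbbbbbb, XAAXXZ)
  read b, top X: go to q, push ε → (q, bbbbbb, AAXXZ)
  read b, top A: go to q, push XA → (q, bbbbb, XAAXXZ)
  read b, top X: go to q, push ε → (q, bbbb, AAXXZ)
  read b, top A: go to q, push XA → (q, bbb, XAAXXZ)
  read b, top X: go to q, push ε → (q, bb, AAXXZ)
  read b, top A: go to q, push XA → (q, b, XAAXXZ)
  read b, top X: go to q, push ε → (q, ε, AAXXZ)
All input consumed; stack is AAXXZ, not empty, and no further ε-move applies.

Reject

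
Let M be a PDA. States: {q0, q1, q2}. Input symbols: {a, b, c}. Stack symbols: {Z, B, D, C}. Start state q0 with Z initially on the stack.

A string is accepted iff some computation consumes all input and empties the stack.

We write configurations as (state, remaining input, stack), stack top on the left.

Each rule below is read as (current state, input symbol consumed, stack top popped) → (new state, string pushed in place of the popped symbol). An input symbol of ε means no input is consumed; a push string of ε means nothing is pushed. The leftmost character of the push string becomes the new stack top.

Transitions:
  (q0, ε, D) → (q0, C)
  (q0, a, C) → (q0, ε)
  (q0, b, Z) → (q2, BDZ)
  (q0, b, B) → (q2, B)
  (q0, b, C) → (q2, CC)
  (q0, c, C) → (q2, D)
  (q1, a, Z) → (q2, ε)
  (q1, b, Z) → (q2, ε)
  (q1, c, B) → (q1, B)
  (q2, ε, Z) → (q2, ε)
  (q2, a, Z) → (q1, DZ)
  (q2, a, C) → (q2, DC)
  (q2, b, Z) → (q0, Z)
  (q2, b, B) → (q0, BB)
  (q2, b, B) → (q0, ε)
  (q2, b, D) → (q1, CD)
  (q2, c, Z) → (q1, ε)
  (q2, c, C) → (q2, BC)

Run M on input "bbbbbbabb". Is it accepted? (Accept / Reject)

No computation consumes all input and empties the stack.

Reject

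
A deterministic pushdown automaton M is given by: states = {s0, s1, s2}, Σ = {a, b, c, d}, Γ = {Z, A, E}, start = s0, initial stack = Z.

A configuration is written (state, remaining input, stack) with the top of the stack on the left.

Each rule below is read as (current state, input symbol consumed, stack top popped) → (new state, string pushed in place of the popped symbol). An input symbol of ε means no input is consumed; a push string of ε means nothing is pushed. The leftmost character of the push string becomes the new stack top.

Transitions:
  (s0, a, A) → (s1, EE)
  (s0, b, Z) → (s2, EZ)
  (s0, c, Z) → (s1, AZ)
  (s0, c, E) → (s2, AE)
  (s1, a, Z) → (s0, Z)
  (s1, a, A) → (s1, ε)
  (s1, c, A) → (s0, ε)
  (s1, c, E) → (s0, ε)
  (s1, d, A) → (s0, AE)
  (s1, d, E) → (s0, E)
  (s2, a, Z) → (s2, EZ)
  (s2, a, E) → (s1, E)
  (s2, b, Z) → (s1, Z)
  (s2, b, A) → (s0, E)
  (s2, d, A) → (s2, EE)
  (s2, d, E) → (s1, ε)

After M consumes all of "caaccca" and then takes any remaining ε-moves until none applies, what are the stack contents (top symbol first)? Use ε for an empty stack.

(s0, caaccca, Z)
  read c, top Z: go to s1, push AZ → (s1, aaccca, AZ)
  read a, top A: go to s1, push ε → (s1, accca, Z)
  read a, top Z: go to s0, push Z → (s0, ccca, Z)
  read c, top Z: go to s1, push AZ → (s1, cca, AZ)
  read c, top A: go to s0, push ε → (s0, ca, Z)
  read c, top Z: go to s1, push AZ → (s1, a, AZ)
  read a, top A: go to s1, push ε → (s1, ε, Z)
All input consumed in state s1 with stack Z.

Z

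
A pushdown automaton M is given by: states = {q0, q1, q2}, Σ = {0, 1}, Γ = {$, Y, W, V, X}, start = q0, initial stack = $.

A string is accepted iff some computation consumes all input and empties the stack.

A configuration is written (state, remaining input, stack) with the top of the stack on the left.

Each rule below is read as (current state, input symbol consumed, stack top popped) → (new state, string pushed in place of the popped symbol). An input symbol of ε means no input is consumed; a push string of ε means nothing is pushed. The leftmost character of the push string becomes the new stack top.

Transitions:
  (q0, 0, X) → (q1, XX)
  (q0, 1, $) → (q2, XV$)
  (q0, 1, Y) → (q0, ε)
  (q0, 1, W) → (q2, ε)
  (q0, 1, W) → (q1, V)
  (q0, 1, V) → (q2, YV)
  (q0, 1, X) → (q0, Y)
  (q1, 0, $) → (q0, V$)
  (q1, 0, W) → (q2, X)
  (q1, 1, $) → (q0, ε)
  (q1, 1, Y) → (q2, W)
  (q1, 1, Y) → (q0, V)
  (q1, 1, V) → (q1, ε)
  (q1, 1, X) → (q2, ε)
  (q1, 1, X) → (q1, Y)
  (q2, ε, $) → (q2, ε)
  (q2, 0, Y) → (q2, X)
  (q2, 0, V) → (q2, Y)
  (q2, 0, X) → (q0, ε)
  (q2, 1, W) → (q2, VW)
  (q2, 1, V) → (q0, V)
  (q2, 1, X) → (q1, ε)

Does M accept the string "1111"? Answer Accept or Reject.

One accepting computation: (q0, 1111, $) ⊢ (q2, 111, XV$) ⊢ (q1, 11, V$) ⊢ (q1, 1, $) ⊢ (q0, ε, ε)
All input consumed and the stack is empty.

Accept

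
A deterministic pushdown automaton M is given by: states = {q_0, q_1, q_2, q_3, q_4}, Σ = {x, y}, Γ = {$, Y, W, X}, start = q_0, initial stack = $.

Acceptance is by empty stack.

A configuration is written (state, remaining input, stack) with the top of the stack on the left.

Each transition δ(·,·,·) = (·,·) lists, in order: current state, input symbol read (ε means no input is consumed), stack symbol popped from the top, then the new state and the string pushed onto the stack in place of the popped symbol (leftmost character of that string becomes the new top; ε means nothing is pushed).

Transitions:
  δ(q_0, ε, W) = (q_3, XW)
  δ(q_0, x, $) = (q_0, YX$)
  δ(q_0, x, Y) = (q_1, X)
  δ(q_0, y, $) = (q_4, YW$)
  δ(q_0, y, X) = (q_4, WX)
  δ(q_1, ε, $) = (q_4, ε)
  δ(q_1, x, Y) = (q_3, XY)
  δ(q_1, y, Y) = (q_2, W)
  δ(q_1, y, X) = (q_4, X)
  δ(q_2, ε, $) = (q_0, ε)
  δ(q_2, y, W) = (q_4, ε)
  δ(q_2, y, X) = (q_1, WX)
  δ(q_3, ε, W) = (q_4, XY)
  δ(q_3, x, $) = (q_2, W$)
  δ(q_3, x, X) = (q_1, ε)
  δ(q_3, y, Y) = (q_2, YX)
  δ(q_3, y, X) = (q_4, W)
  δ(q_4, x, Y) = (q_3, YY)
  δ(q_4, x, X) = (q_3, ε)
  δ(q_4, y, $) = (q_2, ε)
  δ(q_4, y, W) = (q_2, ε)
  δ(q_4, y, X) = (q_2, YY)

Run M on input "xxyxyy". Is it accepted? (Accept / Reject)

(q_0, xxyxyy, $) ⊢ (q_0, xyxyy, YX$) ⊢ (q_1, yxyy, XX$) ⊢ (q_4, xyy, XX$) ⊢ (q_3, yy, X$) ⊢ (q_4, y, W$) ⊢ (q_2, ε, $) ⊢ (q_0, ε, ε)
All input consumed and the stack is empty.

Accept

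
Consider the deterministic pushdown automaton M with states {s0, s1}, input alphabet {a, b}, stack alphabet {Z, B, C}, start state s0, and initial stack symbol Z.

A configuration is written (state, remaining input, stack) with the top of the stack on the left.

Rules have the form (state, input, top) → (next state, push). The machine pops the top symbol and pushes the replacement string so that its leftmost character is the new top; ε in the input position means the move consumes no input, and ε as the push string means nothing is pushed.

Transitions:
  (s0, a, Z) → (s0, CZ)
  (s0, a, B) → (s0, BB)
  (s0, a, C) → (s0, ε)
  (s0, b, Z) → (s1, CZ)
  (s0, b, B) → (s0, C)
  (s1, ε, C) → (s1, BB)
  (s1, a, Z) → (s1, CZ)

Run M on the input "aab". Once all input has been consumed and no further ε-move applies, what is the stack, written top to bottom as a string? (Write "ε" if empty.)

(s0, aab, Z) ⊢ (s0, ab, CZ) ⊢ (s0, b, Z) ⊢ (s1, ε, CZ) ⊢ (s1, ε, BBZ)
All input consumed in state s1 with stack BBZ.

BBZ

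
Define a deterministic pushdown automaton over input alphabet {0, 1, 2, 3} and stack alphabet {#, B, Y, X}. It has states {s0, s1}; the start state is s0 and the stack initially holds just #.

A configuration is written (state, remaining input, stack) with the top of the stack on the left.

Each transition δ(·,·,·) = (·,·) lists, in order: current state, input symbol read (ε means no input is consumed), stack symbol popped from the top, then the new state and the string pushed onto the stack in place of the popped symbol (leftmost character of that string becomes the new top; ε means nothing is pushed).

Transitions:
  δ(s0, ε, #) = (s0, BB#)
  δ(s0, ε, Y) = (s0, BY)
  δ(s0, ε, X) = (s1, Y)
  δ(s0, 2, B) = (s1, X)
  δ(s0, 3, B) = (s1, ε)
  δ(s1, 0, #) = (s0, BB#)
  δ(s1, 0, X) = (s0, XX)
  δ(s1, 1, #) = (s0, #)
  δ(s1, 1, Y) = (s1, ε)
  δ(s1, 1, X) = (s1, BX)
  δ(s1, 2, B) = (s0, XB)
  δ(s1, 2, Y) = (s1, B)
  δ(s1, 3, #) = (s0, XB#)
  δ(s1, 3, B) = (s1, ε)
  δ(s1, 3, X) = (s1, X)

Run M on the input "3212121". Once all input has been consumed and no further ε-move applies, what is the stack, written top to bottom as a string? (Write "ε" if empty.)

(s0, 3212121, #)
  ε-move, top #: go to s0, push BB# → (s0, 3212121, BB#)
  read 3, top B: go to s1, push ε → (s1, 212121, B#)
  read 2, top B: go to s0, push XB → (s0, 12121, XB#)
  ε-move, top X: go to s1, push Y → (s1, 12121, YB#)
  read 1, top Y: go to s1, push ε → (s1, 2121, B#)
  read 2, top B: go to s0, push XB → (s0, 121, XB#)
  ε-move, top X: go to s1, push Y → (s1, 121, YB#)
  read 1, top Y: go to s1, push ε → (s1, 21, B#)
  read 2, top B: go to s0, push XB → (s0, 1, XB#)
  ε-move, top X: go to s1, push Y → (s1, 1, YB#)
  read 1, top Y: go to s1, push ε → (s1, ε, B#)
All input consumed in state s1 with stack B#.

B#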